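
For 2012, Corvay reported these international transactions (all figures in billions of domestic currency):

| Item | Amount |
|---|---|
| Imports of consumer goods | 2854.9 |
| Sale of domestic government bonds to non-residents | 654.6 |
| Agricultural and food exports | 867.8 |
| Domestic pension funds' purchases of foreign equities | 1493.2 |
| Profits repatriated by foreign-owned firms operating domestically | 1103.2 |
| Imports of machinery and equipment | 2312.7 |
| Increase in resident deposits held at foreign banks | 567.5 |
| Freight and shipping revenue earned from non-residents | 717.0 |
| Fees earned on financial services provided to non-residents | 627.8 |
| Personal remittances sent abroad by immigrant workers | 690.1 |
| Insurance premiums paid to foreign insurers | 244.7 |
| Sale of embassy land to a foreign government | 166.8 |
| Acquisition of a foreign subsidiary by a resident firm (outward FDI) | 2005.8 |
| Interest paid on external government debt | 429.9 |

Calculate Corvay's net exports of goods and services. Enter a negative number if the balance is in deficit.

-3199.7

Goods: -2312.7 - 2854.9 + 867.8 = -4299.8
Services: 717.0 + 627.8 - 244.7 = 1100.1
Trade balance = -4299.8 + 1100.1 = -3199.7
(Excluded from the trade balance — financial account: sale of domestic government bonds to non-residents 654.6, domestic pension funds' purchases of foreign equities 1493.2, increase in resident deposits held at foreign banks 567.5, acquisition of a foreign subsidiary by a resident firm (outward FDI) 2005.8; primary income: profits repatriated by foreign-owned firms operating domestically 1103.2, interest paid on external government debt 429.9; secondary income: personal remittances sent abroad by immigrant workers 690.1; capital account: sale of embassy land to a foreign government 166.8.)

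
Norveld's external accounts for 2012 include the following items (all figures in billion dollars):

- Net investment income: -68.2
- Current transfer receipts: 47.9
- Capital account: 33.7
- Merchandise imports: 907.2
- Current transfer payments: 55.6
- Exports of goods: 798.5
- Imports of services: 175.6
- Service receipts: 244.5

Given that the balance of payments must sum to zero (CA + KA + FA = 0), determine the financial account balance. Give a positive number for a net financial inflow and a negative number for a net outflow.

Goods balance = 798.5 - 907.2 = -108.7
Services balance = 244.5 - 175.6 = 68.9
Trade balance (goods + services) = -108.7 + 68.9 = -39.8
Net primary income = -68.2
Net secondary income = 47.9 - 55.6 = -7.7
Current account = -39.8 + (-68.2) + (-7.7) = -115.7
Financial account = -(-115.7 + 33.7) = 82.0

82.0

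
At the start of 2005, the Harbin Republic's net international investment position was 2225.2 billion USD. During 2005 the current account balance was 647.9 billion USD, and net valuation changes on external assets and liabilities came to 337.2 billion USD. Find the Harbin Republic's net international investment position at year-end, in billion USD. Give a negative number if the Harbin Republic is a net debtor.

Change in NIIP = current account + net valuation change = 647.9 + 337.2 = 985.1
End-of-year NIIP = 2225.2 + 985.1 = 3210.3

3210.3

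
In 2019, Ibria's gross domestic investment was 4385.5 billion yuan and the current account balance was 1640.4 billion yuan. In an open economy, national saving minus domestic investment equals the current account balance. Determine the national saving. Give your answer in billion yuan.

6025.9

S - I = CA (net lending to the rest of the world).
S = I + CA = 4385.5 + 1640.4 = 6025.9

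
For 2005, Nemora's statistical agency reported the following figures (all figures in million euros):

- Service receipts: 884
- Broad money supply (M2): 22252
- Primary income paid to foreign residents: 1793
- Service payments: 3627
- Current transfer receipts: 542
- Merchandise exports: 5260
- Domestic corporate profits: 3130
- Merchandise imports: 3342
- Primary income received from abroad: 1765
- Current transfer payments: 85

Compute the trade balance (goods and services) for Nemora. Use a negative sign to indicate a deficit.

Goods balance = 5260 - 3342 = 1918
Services balance = 884 - 3627 = -2743
Trade balance (goods + services) = 1918 + (-2743) = -825

-825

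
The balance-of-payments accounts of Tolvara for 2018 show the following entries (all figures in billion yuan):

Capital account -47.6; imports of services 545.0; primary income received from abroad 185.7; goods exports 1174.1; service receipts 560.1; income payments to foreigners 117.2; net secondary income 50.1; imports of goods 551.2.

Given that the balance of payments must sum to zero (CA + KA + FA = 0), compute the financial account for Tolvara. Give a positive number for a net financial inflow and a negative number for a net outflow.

Goods balance = 1174.1 - 551.2 = 622.9
Services balance = 560.1 - 545.0 = 15.1
Trade balance (goods + services) = 622.9 + 15.1 = 638.0
Net primary income = 185.7 - 117.2 = 68.5
Net secondary income = 50.1
Current account = 638.0 + 68.5 + 50.1 = 756.6
Financial account = -(756.6 + (-47.6)) = -709.0

-709.0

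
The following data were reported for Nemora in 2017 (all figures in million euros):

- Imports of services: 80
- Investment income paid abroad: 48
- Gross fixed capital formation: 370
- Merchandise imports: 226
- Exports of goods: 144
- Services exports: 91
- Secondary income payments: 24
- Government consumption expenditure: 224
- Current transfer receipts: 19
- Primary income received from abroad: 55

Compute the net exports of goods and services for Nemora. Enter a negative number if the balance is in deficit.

-71

Goods balance = 144 - 226 = -82
Services balance = 91 - 80 = 11
Trade balance (goods + services) = -82 + 11 = -71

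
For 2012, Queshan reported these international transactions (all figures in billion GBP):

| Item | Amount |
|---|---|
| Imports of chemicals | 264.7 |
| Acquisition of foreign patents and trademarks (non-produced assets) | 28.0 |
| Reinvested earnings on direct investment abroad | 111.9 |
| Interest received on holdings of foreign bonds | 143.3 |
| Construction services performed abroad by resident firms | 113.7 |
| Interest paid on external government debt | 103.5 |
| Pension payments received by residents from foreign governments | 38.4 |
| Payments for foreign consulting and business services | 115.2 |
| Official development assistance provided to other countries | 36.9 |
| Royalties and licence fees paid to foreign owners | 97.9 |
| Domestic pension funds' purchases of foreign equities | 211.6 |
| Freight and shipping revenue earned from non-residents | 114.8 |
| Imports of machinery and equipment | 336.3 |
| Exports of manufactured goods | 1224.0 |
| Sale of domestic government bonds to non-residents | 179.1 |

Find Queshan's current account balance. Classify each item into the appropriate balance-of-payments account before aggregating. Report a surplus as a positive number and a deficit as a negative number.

Goods: -336.3 - 264.7 + 1224.0 = 623.0
Services: -97.9 + 113.7 - 115.2 + 114.8 = 15.4
Primary income: 111.9 - 103.5 + 143.3 = 151.7
Secondary income: 38.4 - 36.9 = 1.5
Current account = 623.0 + 15.4 + 151.7 + 1.5 = 791.6
(Excluded from the current account — capital account: acquisition of foreign patents and trademarks (non-produced assets) 28.0; financial account: domestic pension funds' purchases of foreign equities 211.6, sale of domestic government bonds to non-residents 179.1.)

791.6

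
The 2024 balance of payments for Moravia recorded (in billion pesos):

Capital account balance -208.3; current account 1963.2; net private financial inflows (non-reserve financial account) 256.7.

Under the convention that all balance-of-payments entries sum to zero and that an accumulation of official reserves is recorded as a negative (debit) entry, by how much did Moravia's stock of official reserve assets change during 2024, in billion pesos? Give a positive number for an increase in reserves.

2011.6

Official reserve transactions balance = -(1963.2 + (-208.3) + 256.7) = -2011.6
An accumulation of reserves is recorded as a debit (negative entry), so the change in the stock of reserves is the negative of that balance.
Change in official reserves = -(-2011.6) = 2011.6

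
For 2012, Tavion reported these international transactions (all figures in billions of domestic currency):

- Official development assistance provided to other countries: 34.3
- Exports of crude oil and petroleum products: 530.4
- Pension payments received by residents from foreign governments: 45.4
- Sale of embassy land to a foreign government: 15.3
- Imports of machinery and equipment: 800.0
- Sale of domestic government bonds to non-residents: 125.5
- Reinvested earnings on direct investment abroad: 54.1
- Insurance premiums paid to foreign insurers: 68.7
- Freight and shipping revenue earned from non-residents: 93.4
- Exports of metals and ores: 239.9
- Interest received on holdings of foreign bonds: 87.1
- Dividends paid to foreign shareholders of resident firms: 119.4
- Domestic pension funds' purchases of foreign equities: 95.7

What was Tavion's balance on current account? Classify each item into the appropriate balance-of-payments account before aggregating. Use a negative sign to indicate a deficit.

27.9

Goods: 239.9 + 530.4 - 800.0 = -29.7
Services: -68.7 + 93.4 = 24.7
Primary income: 54.1 + 87.1 - 119.4 = 21.8
Secondary income: 45.4 - 34.3 = 11.1
Current account = (-29.7) + 24.7 + 21.8 + 11.1 = 27.9
(Excluded from the current account — capital account: sale of embassy land to a foreign government 15.3; financial account: sale of domestic government bonds to non-residents 125.5, domestic pension funds' purchases of foreign equities 95.7.)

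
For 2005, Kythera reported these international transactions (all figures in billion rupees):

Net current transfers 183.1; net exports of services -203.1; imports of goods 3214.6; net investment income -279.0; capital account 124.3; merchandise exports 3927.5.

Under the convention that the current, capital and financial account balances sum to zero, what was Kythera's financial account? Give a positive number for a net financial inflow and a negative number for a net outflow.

-538.2

Goods balance = 3927.5 - 3214.6 = 712.9
Services balance = -203.1
Trade balance (goods + services) = 712.9 + (-203.1) = 509.8
Net primary income = -279.0
Net secondary income = 183.1
Current account = 509.8 + (-279.0) + 183.1 = 413.9
Financial account = -(413.9 + 124.3) = -538.2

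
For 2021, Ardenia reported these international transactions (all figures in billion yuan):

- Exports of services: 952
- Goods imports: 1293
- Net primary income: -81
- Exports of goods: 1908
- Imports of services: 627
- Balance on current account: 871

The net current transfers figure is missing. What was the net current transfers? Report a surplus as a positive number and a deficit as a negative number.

Current account = goods balance + services balance + net primary income + net secondary income
Sum of the known components = 859
Net current transfers = CA - (known components) = 871 - 859 = 12

12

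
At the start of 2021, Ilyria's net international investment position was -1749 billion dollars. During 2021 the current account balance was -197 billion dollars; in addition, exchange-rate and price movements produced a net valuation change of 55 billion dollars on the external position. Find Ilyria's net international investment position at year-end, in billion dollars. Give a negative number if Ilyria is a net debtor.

Change in NIIP = current account + net valuation change = -197 + 55 = -142
End-of-year NIIP = -1749 + (-142) = -1891

-1891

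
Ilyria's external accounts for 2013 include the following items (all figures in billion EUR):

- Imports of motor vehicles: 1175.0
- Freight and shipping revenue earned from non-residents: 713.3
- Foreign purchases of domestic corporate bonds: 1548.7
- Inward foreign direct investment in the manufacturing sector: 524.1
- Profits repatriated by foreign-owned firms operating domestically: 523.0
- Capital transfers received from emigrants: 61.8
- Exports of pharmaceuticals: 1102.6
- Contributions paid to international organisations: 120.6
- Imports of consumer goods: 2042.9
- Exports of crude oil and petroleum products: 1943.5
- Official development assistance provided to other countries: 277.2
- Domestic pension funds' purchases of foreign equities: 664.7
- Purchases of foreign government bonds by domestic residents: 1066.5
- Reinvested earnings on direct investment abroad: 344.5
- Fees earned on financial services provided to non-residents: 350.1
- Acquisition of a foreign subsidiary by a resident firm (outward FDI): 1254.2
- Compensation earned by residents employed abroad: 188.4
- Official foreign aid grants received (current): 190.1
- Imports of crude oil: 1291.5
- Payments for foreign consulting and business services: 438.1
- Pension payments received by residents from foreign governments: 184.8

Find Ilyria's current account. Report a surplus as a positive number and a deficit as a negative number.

Goods: 1102.6 + 1943.5 - 2042.9 - 1175.0 - 1291.5 = -1463.3
Services: -438.1 + 713.3 + 350.1 = 625.3
Primary income: -523.0 + 188.4 + 344.5 = 9.9
Secondary income: -120.6 + 190.1 + 184.8 - 277.2 = -22.9
Current account = (-1463.3) + 625.3 + 9.9 + (-22.9) = -851.0
(Excluded from the current account — financial account: foreign purchases of domestic corporate bonds 1548.7, inward foreign direct investment in the manufacturing sector 524.1, domestic pension funds' purchases of foreign equities 664.7, purchases of foreign government bonds by domestic residents 1066.5, acquisition of a foreign subsidiary by a resident firm (outward FDI) 1254.2; capital account: capital transfers received from emigrants 61.8.)

-851.0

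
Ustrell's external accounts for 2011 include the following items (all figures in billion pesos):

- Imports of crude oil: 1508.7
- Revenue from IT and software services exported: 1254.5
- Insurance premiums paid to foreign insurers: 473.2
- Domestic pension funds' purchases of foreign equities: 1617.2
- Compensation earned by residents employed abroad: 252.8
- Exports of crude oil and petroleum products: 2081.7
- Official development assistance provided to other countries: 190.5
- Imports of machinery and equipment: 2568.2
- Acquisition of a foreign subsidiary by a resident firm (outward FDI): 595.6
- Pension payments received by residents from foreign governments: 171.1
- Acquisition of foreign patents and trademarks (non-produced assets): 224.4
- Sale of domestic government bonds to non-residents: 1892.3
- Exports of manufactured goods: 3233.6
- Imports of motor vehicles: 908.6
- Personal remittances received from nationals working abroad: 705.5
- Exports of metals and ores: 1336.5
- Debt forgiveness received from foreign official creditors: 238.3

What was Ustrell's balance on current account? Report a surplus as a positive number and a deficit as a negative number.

Goods: 3233.6 - 908.6 + 1336.5 - 2568.2 - 1508.7 + 2081.7 = 1666.3
Services: 1254.5 - 473.2 = 781.3
Primary income: 252.8
Secondary income: 171.1 - 190.5 + 705.5 = 686.1
Current account = 1666.3 + 781.3 + 252.8 + 686.1 = 3386.5
(Excluded from the current account — financial account: domestic pension funds' purchases of foreign equities 1617.2, acquisition of a foreign subsidiary by a resident firm (outward FDI) 595.6, sale of domestic government bonds to non-residents 1892.3; capital account: acquisition of foreign patents and trademarks (non-produced assets) 224.4, debt forgiveness received from foreign official creditors 238.3.)

3386.5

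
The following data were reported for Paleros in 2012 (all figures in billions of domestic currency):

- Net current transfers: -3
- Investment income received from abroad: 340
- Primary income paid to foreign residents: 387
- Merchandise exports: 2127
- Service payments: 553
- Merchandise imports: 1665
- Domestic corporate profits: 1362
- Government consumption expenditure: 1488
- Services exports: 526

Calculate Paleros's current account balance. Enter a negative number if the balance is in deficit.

385

Goods balance = 2127 - 1665 = 462
Services balance = 526 - 553 = -27
Trade balance (goods + services) = 462 + (-27) = 435
Net primary income = 340 - 387 = -47
Net secondary income = -3
Current account = 435 + (-47) + (-3) = 385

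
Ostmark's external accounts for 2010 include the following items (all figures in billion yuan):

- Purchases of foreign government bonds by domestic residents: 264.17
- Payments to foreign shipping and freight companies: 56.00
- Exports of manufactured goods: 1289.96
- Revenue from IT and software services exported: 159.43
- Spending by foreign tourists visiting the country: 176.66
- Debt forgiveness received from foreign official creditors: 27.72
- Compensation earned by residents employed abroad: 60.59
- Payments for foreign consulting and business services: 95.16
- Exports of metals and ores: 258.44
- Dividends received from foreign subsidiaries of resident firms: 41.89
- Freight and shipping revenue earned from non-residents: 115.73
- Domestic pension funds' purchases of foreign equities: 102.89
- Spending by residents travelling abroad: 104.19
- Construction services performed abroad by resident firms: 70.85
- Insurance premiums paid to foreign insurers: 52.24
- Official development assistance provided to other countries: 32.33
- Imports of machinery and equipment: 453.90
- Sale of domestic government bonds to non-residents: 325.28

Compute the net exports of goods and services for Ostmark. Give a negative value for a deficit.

Goods: 1289.96 + 258.44 - 453.90 = 1094.50
Services: 115.73 - 56.00 - 95.16 + 159.43 + 176.66 + 70.85 - 104.19 - 52.24 = 215.08
Trade balance = 1094.50 + 215.08 = 1309.58
(Excluded from the trade balance — financial account: purchases of foreign government bonds by domestic residents 264.17, domestic pension funds' purchases of foreign equities 102.89, sale of domestic government bonds to non-residents 325.28; capital account: debt forgiveness received from foreign official creditors 27.72; primary income: compensation earned by residents employed abroad 60.59, dividends received from foreign subsidiaries of resident firms 41.89; secondary income: official development assistance provided to other countries 32.33.)

1309.58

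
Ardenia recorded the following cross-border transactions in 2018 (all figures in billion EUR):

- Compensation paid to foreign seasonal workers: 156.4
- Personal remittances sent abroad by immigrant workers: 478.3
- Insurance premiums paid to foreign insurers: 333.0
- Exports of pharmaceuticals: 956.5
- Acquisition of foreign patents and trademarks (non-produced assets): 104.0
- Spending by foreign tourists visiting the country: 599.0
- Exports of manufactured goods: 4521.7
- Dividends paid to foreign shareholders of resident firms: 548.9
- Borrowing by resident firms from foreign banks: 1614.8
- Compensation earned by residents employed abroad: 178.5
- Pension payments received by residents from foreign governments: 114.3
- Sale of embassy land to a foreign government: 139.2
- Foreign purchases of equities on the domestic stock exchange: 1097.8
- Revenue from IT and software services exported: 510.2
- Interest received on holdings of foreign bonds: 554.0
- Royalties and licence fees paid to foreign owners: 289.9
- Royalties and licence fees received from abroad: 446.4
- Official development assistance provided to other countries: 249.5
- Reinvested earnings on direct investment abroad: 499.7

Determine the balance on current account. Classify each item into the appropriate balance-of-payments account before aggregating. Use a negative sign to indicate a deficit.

Goods: 4521.7 + 956.5 = 5478.2
Services: 510.2 + 446.4 - 289.9 + 599.0 - 333.0 = 932.7
Primary income: 178.5 - 548.9 + 499.7 + 554.0 - 156.4 = 526.9
Secondary income: -478.3 + 114.3 - 249.5 = -613.5
Current account = 5478.2 + 932.7 + 526.9 + (-613.5) = 6324.3
(Excluded from the current account — capital account: acquisition of foreign patents and trademarks (non-produced assets) 104.0, sale of embassy land to a foreign government 139.2; financial account: borrowing by resident firms from foreign banks 1614.8, foreign purchases of equities on the domestic stock exchange 1097.8.)

6324.3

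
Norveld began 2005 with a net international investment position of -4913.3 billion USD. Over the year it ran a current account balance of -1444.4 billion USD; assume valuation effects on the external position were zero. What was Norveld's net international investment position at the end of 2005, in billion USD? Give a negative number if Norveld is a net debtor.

-6357.7

With no valuation effects, change in NIIP = current account = -1444.4
End-of-year NIIP = -4913.3 + (-1444.4) = -6357.7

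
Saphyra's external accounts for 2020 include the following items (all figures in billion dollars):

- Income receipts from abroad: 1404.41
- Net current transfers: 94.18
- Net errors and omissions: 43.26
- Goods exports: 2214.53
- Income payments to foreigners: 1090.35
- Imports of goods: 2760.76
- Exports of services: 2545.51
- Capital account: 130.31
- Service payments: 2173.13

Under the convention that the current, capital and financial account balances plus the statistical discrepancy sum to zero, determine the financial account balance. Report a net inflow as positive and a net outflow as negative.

Goods balance = 2214.53 - 2760.76 = -546.23
Services balance = 2545.51 - 2173.13 = 372.38
Trade balance (goods + services) = -546.23 + 372.38 = -173.85
Net primary income = 1404.41 - 1090.35 = 314.06
Net secondary income = 94.18
Current account = -173.85 + 314.06 + 94.18 = 234.39
Financial account = -(234.39 + 130.31 + 43.26) = -407.96

-407.96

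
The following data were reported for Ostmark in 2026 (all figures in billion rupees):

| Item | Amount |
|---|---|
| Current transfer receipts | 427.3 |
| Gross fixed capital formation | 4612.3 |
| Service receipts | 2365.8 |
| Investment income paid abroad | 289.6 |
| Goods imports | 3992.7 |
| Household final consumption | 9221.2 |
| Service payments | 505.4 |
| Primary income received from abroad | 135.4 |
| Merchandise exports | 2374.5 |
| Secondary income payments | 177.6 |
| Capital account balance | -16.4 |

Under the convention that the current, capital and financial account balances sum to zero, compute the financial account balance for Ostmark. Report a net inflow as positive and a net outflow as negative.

Goods balance = 2374.5 - 3992.7 = -1618.2
Services balance = 2365.8 - 505.4 = 1860.4
Trade balance (goods + services) = -1618.2 + 1860.4 = 242.2
Net primary income = 135.4 - 289.6 = -154.2
Net secondary income = 427.3 - 177.6 = 249.7
Current account = 242.2 + (-154.2) + 249.7 = 337.7
Financial account = -(337.7 + (-16.4)) = -321.3

-321.3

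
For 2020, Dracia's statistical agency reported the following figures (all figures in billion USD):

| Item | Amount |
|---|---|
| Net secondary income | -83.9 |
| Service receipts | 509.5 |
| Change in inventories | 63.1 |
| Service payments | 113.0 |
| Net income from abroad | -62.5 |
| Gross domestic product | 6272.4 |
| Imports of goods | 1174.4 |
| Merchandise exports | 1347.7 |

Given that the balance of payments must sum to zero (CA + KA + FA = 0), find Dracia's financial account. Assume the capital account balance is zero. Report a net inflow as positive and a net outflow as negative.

Goods balance = 1347.7 - 1174.4 = 173.3
Services balance = 509.5 - 113.0 = 396.5
Trade balance (goods + services) = 173.3 + 396.5 = 569.8
Net primary income = -62.5
Net secondary income = -83.9
Current account = 569.8 + (-62.5) + (-83.9) = 423.4
Financial account = -(423.4) = -423.4

-423.4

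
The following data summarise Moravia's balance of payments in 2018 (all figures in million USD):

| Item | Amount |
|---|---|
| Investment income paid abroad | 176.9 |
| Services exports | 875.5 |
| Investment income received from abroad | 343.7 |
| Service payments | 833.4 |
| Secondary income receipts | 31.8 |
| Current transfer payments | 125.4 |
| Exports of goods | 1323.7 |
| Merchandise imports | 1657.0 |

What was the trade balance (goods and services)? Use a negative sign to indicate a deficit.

-291.2

Goods balance = 1323.7 - 1657.0 = -333.3
Services balance = 875.5 - 833.4 = 42.1
Trade balance (goods + services) = -333.3 + 42.1 = -291.2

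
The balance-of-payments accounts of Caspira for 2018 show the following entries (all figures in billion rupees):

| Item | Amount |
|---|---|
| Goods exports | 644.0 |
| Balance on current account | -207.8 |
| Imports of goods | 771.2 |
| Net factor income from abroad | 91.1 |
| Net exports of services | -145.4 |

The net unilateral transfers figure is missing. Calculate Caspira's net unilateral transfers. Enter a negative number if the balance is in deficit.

Current account = goods balance + services balance + net primary income + net secondary income
Sum of the known components = -181.5
Net unilateral transfers = CA - (known components) = -207.8 - (-181.5) = -26.3

-26.3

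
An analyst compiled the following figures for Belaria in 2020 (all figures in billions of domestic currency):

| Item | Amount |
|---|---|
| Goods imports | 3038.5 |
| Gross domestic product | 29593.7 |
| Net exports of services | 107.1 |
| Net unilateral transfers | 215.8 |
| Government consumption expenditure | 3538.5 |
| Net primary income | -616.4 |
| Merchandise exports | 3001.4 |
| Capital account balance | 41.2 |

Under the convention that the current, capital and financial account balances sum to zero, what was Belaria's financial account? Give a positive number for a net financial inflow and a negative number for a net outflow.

Goods balance = 3001.4 - 3038.5 = -37.1
Services balance = 107.1
Trade balance (goods + services) = -37.1 + 107.1 = 70.0
Net primary income = -616.4
Net secondary income = 215.8
Current account = 70.0 + (-616.4) + 215.8 = -330.6
Financial account = -(-330.6 + 41.2) = 289.4

289.4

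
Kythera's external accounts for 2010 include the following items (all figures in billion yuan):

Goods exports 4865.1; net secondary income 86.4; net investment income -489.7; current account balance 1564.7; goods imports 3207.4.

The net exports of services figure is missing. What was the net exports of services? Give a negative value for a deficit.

310.3

Current account = goods balance + services balance + net primary income + net secondary income
Sum of the known components = 1254.4
Net exports of services = CA - (known components) = 1564.7 - 1254.4 = 310.3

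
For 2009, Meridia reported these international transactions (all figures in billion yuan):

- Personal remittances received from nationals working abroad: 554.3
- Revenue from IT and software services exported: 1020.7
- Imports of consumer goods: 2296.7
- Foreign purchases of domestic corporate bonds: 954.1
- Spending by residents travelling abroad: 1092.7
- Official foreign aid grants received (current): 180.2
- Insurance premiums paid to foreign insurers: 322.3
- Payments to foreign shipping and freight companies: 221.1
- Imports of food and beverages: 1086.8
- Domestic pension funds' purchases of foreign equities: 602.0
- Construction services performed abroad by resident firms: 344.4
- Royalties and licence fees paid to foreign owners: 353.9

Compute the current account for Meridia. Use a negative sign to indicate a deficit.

Goods: -2296.7 - 1086.8 = -3383.5
Services: 344.4 - 353.9 - 221.1 - 322.3 + 1020.7 - 1092.7 = -624.9
Secondary income: 180.2 + 554.3 = 734.5
Current account = (-3383.5) + (-624.9) + 734.5 = -3273.9
(Excluded from the current account — financial account: foreign purchases of domestic corporate bonds 954.1, domestic pension funds' purchases of foreign equities 602.0.)

-3273.9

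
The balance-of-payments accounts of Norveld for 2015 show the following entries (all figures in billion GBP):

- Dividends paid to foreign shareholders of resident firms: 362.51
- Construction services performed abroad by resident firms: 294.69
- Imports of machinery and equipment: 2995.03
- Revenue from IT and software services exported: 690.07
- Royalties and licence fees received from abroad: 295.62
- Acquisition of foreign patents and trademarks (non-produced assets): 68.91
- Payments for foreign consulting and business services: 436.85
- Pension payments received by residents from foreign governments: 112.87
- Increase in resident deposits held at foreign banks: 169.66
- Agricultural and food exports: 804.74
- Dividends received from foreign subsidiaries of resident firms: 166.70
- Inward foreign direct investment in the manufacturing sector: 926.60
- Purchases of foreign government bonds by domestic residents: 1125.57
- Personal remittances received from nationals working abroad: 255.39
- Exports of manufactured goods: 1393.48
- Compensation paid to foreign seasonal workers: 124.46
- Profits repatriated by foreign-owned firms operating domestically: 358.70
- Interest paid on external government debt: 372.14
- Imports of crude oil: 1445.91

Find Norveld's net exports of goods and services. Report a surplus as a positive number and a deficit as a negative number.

-1399.19

Goods: -2995.03 + 1393.48 - 1445.91 + 804.74 = -2242.72
Services: 295.62 + 690.07 + 294.69 - 436.85 = 843.53
Trade balance = -2242.72 + 843.53 = -1399.19
(Excluded from the trade balance — primary income: dividends paid to foreign shareholders of resident firms 362.51, dividends received from foreign subsidiaries of resident firms 166.70, compensation paid to foreign seasonal workers 124.46, profits repatriated by foreign-owned firms operating domestically 358.70, interest paid on external government debt 372.14; capital account: acquisition of foreign patents and trademarks (non-produced assets) 68.91; secondary income: pension payments received by residents from foreign governments 112.87, personal remittances received from nationals working abroad 255.39; financial account: increase in resident deposits held at foreign banks 169.66, inward foreign direct investment in the manufacturing sector 926.60, purchases of foreign government bonds by domestic residents 1125.57.)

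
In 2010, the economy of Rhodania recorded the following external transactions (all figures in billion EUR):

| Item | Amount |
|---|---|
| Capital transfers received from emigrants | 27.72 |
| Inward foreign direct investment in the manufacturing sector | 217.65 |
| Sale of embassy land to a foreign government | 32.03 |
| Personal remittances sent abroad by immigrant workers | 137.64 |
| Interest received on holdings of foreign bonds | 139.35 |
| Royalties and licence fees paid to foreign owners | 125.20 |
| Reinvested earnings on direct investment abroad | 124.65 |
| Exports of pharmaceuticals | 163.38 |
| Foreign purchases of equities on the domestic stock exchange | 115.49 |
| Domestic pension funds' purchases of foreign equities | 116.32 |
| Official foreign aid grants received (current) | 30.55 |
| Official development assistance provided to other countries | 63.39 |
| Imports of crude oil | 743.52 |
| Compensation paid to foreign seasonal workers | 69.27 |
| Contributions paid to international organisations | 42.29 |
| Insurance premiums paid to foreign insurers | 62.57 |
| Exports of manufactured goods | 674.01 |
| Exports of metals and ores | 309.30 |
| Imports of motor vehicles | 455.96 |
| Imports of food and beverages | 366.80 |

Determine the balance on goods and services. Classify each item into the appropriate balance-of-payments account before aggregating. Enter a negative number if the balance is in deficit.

-607.36

Goods: 309.30 - 743.52 + 163.38 - 366.80 + 674.01 - 455.96 = -419.59
Services: -125.20 - 62.57 = -187.77
Trade balance = -419.59 + (-187.77) = -607.36
(Excluded from the trade balance — capital account: capital transfers received from emigrants 27.72, sale of embassy land to a foreign government 32.03; financial account: inward foreign direct investment in the manufacturing sector 217.65, foreign purchases of equities on the domestic stock exchange 115.49, domestic pension funds' purchases of foreign equities 116.32; secondary income: personal remittances sent abroad by immigrant workers 137.64, official foreign aid grants received (current) 30.55, official development assistance provided to other countries 63.39, contributions paid to international organisations 42.29; primary income: interest received on holdings of foreign bonds 139.35, reinvested earnings on direct investment abroad 124.65, compensation paid to foreign seasonal workers 69.27.)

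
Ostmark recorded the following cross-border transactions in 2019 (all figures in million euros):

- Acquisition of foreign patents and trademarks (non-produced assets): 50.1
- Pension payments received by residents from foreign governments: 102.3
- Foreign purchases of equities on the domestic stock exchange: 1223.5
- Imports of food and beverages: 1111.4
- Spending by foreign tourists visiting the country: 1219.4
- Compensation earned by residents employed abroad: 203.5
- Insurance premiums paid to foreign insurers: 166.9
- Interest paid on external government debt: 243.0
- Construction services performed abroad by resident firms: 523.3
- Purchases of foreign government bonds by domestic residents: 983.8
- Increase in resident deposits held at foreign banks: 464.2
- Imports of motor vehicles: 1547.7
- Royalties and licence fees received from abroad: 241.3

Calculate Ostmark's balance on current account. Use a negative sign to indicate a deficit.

Goods: -1111.4 - 1547.7 = -2659.1
Services: 523.3 + 1219.4 - 166.9 + 241.3 = 1817.1
Primary income: -243.0 + 203.5 = -39.5
Secondary income: 102.3
Current account = (-2659.1) + 1817.1 + (-39.5) + 102.3 = -779.2
(Excluded from the current account — capital account: acquisition of foreign patents and trademarks (non-produced assets) 50.1; financial account: foreign purchases of equities on the domestic stock exchange 1223.5, purchases of foreign government bonds by domestic residents 983.8, increase in resident deposits held at foreign banks 464.2.)

-779.2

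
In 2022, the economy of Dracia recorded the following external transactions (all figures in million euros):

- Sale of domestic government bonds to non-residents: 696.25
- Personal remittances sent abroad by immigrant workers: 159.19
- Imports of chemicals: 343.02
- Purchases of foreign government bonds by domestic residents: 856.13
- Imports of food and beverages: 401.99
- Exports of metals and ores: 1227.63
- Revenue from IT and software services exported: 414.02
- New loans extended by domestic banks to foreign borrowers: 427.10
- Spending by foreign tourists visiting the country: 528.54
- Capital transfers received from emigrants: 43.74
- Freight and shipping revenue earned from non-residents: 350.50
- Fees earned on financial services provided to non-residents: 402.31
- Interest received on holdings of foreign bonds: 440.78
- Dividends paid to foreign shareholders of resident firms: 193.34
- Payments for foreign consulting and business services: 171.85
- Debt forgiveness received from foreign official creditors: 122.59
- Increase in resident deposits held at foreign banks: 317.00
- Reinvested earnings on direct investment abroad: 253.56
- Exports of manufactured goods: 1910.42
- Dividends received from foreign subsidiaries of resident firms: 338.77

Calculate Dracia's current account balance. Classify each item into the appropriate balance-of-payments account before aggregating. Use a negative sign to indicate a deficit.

Goods: 1227.63 + 1910.42 - 343.02 - 401.99 = 2393.04
Services: 402.31 + 528.54 + 350.50 - 171.85 + 414.02 = 1523.52
Primary income: 253.56 + 440.78 + 338.77 - 193.34 = 839.77
Secondary income: -159.19
Current account = 2393.04 + 1523.52 + 839.77 + (-159.19) = 4597.14
(Excluded from the current account — financial account: sale of domestic government bonds to non-residents 696.25, purchases of foreign government bonds by domestic residents 856.13, new loans extended by domestic banks to foreign borrowers 427.10, increase in resident deposits held at foreign banks 317.00; capital account: capital transfers received from emigrants 43.74, debt forgiveness received from foreign official creditors 122.59.)

4597.14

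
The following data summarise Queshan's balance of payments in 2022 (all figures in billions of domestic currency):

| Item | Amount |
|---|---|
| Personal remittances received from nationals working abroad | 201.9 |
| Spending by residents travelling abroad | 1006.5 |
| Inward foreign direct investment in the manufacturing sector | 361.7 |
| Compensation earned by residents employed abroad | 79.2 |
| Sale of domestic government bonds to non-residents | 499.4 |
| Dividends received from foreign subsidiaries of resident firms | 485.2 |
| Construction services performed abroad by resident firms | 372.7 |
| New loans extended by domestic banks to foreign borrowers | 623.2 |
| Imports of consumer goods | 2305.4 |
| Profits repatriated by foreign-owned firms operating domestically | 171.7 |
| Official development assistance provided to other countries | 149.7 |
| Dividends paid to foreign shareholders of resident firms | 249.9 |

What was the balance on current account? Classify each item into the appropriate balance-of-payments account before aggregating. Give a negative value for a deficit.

Goods: -2305.4
Services: 372.7 - 1006.5 = -633.8
Primary income: 79.2 - 171.7 + 485.2 - 249.9 = 142.8
Secondary income: -149.7 + 201.9 = 52.2
Current account = (-2305.4) + (-633.8) + 142.8 + 52.2 = -2744.2
(Excluded from the current account — financial account: inward foreign direct investment in the manufacturing sector 361.7, sale of domestic government bonds to non-residents 499.4, new loans extended by domestic banks to foreign borrowers 623.2.)

-2744.2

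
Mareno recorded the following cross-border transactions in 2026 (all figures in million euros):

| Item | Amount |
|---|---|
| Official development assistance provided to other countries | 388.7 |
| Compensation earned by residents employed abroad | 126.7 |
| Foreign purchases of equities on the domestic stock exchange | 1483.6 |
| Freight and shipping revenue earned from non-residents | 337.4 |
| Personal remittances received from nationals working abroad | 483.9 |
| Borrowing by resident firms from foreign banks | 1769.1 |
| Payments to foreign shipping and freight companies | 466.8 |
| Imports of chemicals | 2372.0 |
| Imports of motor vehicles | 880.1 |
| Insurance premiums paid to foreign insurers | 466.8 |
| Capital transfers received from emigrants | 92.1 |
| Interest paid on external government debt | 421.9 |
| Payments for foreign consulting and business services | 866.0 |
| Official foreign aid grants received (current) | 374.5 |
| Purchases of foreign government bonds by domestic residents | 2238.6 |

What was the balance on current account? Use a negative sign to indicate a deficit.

-4539.8

Goods: -880.1 - 2372.0 = -3252.1
Services: -866.0 - 466.8 - 466.8 + 337.4 = -1462.2
Primary income: 126.7 - 421.9 = -295.2
Secondary income: -388.7 + 483.9 + 374.5 = 469.7
Current account = (-3252.1) + (-1462.2) + (-295.2) + 469.7 = -4539.8
(Excluded from the current account — financial account: foreign purchases of equities on the domestic stock exchange 1483.6, borrowing by resident firms from foreign banks 1769.1, purchases of foreign government bonds by domestic residents 2238.6; capital account: capital transfers received from emigrants 92.1.)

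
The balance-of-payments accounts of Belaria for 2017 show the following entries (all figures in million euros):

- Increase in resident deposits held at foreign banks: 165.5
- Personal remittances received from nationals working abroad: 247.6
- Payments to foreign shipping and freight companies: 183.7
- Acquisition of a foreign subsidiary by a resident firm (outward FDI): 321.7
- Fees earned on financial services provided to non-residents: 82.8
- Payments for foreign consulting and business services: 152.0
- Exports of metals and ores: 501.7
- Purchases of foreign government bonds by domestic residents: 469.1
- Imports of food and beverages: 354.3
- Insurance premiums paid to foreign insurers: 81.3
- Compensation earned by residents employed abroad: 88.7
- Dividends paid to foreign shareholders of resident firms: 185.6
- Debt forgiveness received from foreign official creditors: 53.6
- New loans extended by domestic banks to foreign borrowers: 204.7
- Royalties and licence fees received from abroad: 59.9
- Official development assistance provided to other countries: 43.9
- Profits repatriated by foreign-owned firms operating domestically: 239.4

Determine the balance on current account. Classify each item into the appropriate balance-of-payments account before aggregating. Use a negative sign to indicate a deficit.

-259.5

Goods: 501.7 - 354.3 = 147.4
Services: -81.3 + 82.8 - 183.7 + 59.9 - 152.0 = -274.3
Primary income: 88.7 - 185.6 - 239.4 = -336.3
Secondary income: 247.6 - 43.9 = 203.7
Current account = 147.4 + (-274.3) + (-336.3) + 203.7 = -259.5
(Excluded from the current account — financial account: increase in resident deposits held at foreign banks 165.5, acquisition of a foreign subsidiary by a resident firm (outward FDI) 321.7, purchases of foreign government bonds by domestic residents 469.1, new loans extended by domestic banks to foreign borrowers 204.7; capital account: debt forgiveness received from foreign official creditors 53.6.)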